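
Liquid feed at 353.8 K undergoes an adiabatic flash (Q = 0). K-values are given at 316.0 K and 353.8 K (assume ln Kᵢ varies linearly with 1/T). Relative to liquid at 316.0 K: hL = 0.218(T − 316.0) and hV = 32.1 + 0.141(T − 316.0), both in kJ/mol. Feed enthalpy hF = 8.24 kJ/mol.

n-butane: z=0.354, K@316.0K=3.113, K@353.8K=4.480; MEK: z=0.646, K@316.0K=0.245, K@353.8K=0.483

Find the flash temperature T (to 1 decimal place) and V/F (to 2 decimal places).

T = 322.6 K, V/F = 0.21

Adiabatic flash: solve Rachford–Rice at each trial T, then check hF = ψ·hV(T) + (1−ψ)·hL(T).
  T = 316.0 K: K = (3.113, 0.245), RR gives ψ = 0.163, H_out = 5.237 kJ/mol
  T = 353.8 K: K = (4.480, 0.483), RR gives ψ = 0.499, H_out = 22.808 kJ/mol
  T = 334.9 K: K = (3.773, 0.351), RR gives ψ = 0.312, H_out = 13.688 kJ/mol
  T = 325.4 K: K = (3.435, 0.294), RR gives ψ = 0.236, H_out = 9.466 kJ/mol
  T = 320.7 K: K = (3.272, 0.269), RR gives ψ = 0.200, H_out = 7.370 kJ/mol
  T = 323.0 K: K = (3.352, 0.281), RR gives ψ = 0.218, H_out = 8.399 kJ/mol
Linear interpolation between T = 320.7 (H_out = 7.370) and T = 323.0 (H_out = 8.399) on hF = 8.24 gives T ≈ 322.6 K, at which ψ = 0.21.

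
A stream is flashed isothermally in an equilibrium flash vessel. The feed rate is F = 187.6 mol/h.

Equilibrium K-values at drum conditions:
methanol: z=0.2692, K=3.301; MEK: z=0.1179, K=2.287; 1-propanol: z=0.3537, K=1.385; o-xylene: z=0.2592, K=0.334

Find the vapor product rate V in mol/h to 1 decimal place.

Rachford–Rice: g(ψ) = Σ zᵢ(Kᵢ−1)/(1+ψ(Kᵢ−1)) = 0.
Check two-phase: ΣzᵢKᵢ = 1.7347 > 1 and Σzᵢ/Kᵢ = 1.1645 > 1, so g(0) = 0.7347 > 0 and g(1) = -0.1645 < 0.
Newton–Raphson from ψ = 0.48:
  ψ = 0.4800: g = 0.24932, g' = -0.6822 → ψ = 0.8455
  ψ = 0.8455: g = -0.00940, g' = -0.8412 → ψ = 0.8343
  ψ = 0.8343: g = -0.00009, g' = -0.8249 → ψ = 0.8342
Converged at ψ = 0.8342.
Then V = ψ·F = 0.8342·187.6 = 156.5 mol/h and L = F − V = 31.1 mol/h.

V = 156.5 mol/h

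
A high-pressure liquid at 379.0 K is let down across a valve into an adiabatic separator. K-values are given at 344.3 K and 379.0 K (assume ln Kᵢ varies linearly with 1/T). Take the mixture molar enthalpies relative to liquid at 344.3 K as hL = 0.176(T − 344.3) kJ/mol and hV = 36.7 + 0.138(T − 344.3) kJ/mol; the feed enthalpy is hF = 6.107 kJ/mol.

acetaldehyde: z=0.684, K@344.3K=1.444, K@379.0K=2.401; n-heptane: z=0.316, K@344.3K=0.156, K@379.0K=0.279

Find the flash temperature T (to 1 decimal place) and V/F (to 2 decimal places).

T = 345.9 K, V/F = 0.16

Adiabatic flash: solve Rachford–Rice at each trial T, then check hF = ψ·hV(T) + (1−ψ)·hL(T).
  T = 344.3 K: K = (1.444, 0.156), RR gives ψ = 0.099, H_out = 3.623 kJ/mol
  T = 379.0 K: K = (2.401, 0.279), RR gives ψ = 0.723, H_out = 31.693 kJ/mol
  T = 361.6 K: K = (1.883, 0.211), RR gives ψ = 0.510, H_out = 21.414 kJ/mol
  T = 353.0 K: K = (1.656, 0.182), RR gives ψ = 0.355, H_out = 14.434 kJ/mol
  T = 348.6 K: K = (1.546, 0.169), RR gives ψ = 0.244, H_out = 9.689 kJ/mol
  T = 346.5 K: K = (1.496, 0.162), RR gives ψ = 0.179, H_out = 6.953 kJ/mol
Linear interpolation between T = 344.3 (H_out = 3.623) and T = 346.5 (H_out = 6.953) on hF = 6.107 gives T ≈ 345.9 K, at which ψ = 0.16.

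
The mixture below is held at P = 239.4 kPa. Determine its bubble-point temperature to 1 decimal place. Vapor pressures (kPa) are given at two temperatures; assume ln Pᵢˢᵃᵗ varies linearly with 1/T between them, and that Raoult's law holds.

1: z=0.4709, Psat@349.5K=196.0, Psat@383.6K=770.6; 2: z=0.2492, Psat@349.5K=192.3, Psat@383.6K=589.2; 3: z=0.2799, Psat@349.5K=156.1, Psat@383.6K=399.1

T = 356.4 K

Bubble-point temperature: ΣzᵢPᵢˢᵃᵗ(T) = P. Interpolate ln Pᵢˢᵃᵗ = aᵢ + bᵢ/T.
  T = 349.5 K: ΣzᵢPᵢˢᵃᵗ = 183.91 kPa
  T = 383.6 K: ΣzᵢPᵢˢᵃᵗ = 621.41 kPa
  T = 366.6 K: ΣzᵢPᵢˢᵃᵗ = 347.05 kPa
  T = 358.1 K: ΣzᵢPᵢˢᵃᵗ = 254.76 kPa
  T = 353.8 K: ΣzᵢPᵢˢᵃᵗ = 216.82 kPa
  T = 356.0 K: ΣzᵢPᵢˢᵃᵗ = 235.56 kPa
Interpolating between 356.0 K and 358.1 K gives T ≈ 356.4 K.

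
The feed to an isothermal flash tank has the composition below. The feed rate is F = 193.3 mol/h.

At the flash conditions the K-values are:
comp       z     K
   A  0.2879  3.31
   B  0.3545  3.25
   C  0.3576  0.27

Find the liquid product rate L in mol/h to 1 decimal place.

L = 53.6 mol/h

Newton iteration, β⁰ = 0.5:
  β = 0.5000: g = 0.27286, g' = -1.2008 → β = 0.7272
  β = 0.7272: g = -0.00573, g' = -1.3380 → β = 0.7229
Converged at β = 0.7229.
Then V = β·F = 0.7229·193.3 = 139.7 mol/h and L = F − V = 53.6 mol/h.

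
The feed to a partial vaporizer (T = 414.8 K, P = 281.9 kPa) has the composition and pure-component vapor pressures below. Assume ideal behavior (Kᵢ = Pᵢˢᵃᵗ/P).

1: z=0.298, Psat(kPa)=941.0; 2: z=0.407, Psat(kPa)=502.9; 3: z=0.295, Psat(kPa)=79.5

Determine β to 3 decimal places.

Raoult's law: Kᵢ = Pᵢˢᵃᵗ/P = Pᵢˢᵃᵗ/281.9.
  K_1 = 941.0/281.9 = 3.33806, K_2 = 502.9/281.9 = 1.78397, K_3 = 79.5/281.9 = 0.28201
Let β = V/F and solve Σ zᵢ(Kᵢ−1)/(1+β(Kᵢ−1)) = 0.
Feasibility: ΣzᵢKᵢ = 1.804, Σzᵢ/Kᵢ = 1.363 — both > 1, two phases present.
Newton–Raphson from β = 0.5:
  β = 0.500: g = 0.2200, g' = -0.845 → β = 0.760
  β = 0.760: g = -0.0156, g' = -1.047 → β = 0.745
Converged at β = 0.745.

β = 0.745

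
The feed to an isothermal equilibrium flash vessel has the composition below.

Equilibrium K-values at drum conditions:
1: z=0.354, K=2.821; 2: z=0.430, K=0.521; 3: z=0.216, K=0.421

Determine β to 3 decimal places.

β = 0.335

Material balance + equilibrium reduce to Σ zᵢ(Kᵢ−1)/(1+β(Kᵢ−1)) = 0.
Feasibility: ΣzᵢKᵢ = 1.314, Σzᵢ/Kᵢ = 1.464 — both > 1, two phases present.
Newton–Raphson from β = 0.5:
  β = 0.500: g = -0.1094, g' = -0.636 → β = 0.328
  β = 0.328: g = 0.0050, g' = -0.709 → β = 0.335
Converged at β = 0.335.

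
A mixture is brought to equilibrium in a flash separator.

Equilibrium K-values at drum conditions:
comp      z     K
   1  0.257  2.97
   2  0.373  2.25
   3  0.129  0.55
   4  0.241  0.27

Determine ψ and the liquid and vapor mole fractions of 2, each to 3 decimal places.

ψ = 0.718, x_2 = 0.197, y_2 = 0.442

Newton iteration, ψ⁰ = 0.5:
  ψ = 0.500: g = 0.1900, g' = -0.836 → ψ = 0.727
  ψ = 0.727: g = -0.0091, g' = -0.970 → ψ = 0.718
Converged at ψ = 0.718.
Compositions from xᵢ = zᵢ/(1+ψ(Kᵢ−1)), yᵢ = Kᵢxᵢ:
  1: x = 0.106, y = 0.316
  2: x = 0.197, y = 0.442
  3: x = 0.191, y = 0.105
  4: x = 0.506, y = 0.137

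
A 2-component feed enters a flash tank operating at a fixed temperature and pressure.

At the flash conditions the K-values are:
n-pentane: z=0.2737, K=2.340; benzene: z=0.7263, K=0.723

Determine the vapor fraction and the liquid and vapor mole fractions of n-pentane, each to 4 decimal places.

ψ = 0.4461, x_n-pentane = 0.1713, y_n-pentane = 0.4009

Newton–Raphson from ψ = 0.7:
  ψ = 0.7000: g = -0.06033, g' = -0.2166 → ψ = 0.4215
  ψ = 0.4215: g = 0.00661, g' = -0.2721 → ψ = 0.4457
  ψ = 0.4457: g = 0.00009, g' = -0.2652 → ψ = 0.4461
Converged at ψ = 0.4461.
Compositions from xᵢ = zᵢ/(1+ψ(Kᵢ−1)), yᵢ = Kᵢxᵢ:
  n-pentane: x = 0.1713, y = 0.4009
  benzene: x = 0.8287, y = 0.5991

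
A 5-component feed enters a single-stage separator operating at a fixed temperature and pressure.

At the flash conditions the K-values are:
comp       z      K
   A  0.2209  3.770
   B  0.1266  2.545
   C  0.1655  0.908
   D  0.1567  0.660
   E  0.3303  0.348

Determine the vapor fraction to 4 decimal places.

Iterate (Newton) starting at ψ = 0.5:
  ψ = 0.5000: g = -0.03276, g' = -0.7311 → ψ = 0.4552
  ψ = 0.4552: g = 0.00031, g' = -0.7466 → ψ = 0.4556
Converged at ψ = 0.4556.

ψ = 0.4556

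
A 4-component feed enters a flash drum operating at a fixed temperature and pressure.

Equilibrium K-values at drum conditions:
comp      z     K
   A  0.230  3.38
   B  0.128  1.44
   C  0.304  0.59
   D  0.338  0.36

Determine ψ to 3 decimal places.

Rachford–Rice: g(ψ) = Σ zᵢ(Kᵢ−1)/(1+ψ(Kᵢ−1)) = 0.
Feasibility: ΣzᵢKᵢ = 1.263, Σzᵢ/Kᵢ = 1.611 — both > 1, two phases present.
Newton–Raphson from ψ = 0.59:
  ψ = 0.590: g = -0.2396, g' = -0.687 → ψ = 0.241
  ψ = 0.241: g = 0.0044, g' = -0.802 → ψ = 0.247
Converged at ψ = 0.247.

ψ = 0.247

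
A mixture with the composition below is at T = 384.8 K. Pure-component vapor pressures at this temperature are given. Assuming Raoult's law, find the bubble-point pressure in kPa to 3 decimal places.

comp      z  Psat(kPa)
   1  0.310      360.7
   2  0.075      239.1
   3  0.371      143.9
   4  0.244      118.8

Pbub = 212.124 kPa

At the bubble point ψ → 0, so ΣzᵢKᵢ = 1 with Kᵢ = Pᵢˢᵃᵗ/P ⇒ P = ΣzᵢPᵢˢᵃᵗ.
P = 0.310·360.7 + 0.075·239.1 + 0.371·143.9 + 0.244·118.8 = 212.124 kPa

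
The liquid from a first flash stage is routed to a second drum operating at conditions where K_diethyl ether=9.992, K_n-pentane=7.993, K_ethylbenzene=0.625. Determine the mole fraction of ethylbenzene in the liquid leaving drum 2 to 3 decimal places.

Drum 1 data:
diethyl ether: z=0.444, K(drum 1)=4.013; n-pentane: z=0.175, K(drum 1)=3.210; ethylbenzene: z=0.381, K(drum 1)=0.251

x_ethylbenzene (drum 2) = 0.957

Drum 1:
Rachford–Rice: g(ψ₁) = Σ zᵢ(Kᵢ−1)/(1+ψ₁(Kᵢ−1)) = 0.
Check two-phase: ΣzᵢKᵢ = 2.439 > 1 and Σzᵢ/Kᵢ = 1.683 > 1, so g(0) = 1.439 > 0 and g(1) = -0.683 < 0.
Newton iteration, ψ₁⁰ = 0.5:
  ψ₁ = 0.500: g = 0.2612, g' = -1.381 → ψ₁ = 0.689
  ψ₁ = 0.689: g = -0.0017, g' = -1.473 → ψ₁ = 0.688
Converged at ψ₁ = 0.688.
Drum-1 compositions:
  diethyl ether: x = 0.144, y = 0.580
  n-pentane: x = 0.069, y = 0.223
  ethylbenzene: x = 0.786, y = 0.197
Drum-2 feed = drum-1 liquid: z₂ = (0.1445, 0.0694, 0.7861).
Drum 2:
Newton iteration, ψ₂⁰ = 0.57:
  ψ₂ = 0.570: g = -0.0654, g' = -0.627 → ψ₂ = 0.466
  ψ₂ = 0.466: g = 0.0074, g' = -0.784 → ψ₂ = 0.475
Converged at ψ₂ = 0.475.
  diethyl ether: x = 0.027, y = 0.274
  n-pentane: x = 0.016, y = 0.128
  ethylbenzene: x = 0.957, y = 0.598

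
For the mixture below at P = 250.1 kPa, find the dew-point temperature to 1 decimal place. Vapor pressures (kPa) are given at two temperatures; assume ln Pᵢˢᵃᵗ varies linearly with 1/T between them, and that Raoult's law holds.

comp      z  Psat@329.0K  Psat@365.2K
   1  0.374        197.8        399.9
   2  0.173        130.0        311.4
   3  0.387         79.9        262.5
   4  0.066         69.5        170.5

Dew-point temperature: Σzᵢ·P/Pᵢˢᵃᵗ(T) = 1. Interpolate ln Pᵢˢᵃᵗ = aᵢ + bᵢ/T.
  T = 329.0 K: ΣzᵢP/Pᵢˢᵃᵗ = 2.2546
  T = 365.2 K: ΣzᵢP/Pᵢˢᵃᵗ = 0.8384
  T = 347.1 K: ΣzᵢP/Pᵢˢᵃᵗ = 1.3328
  T = 356.1 K: ΣzᵢP/Pᵢˢᵃᵗ = 1.0509
  T = 360.6 K: ΣzᵢP/Pᵢˢᵃᵗ = 0.9382
  T = 358.4 K: ΣzᵢP/Pᵢˢᵃᵗ = 0.9913
Interpolating between 356.1 K and 358.4 K gives T ≈ 358.1 K.

T = 358.1 K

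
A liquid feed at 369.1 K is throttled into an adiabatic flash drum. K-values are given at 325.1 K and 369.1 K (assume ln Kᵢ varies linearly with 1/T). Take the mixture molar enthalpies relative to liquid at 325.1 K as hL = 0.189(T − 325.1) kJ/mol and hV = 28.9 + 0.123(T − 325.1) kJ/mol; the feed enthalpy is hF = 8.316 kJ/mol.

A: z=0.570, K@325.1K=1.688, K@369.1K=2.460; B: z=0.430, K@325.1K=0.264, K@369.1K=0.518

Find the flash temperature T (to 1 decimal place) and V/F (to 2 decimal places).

T = 330.8 K, V/F = 0.25

Adiabatic flash: solve Rachford–Rice at each trial T, then check hF = ψ·hV(T) + (1−ψ)·hL(T).
  T = 325.1 K: K = (1.688, 0.264), RR gives ψ = 0.149, H_out = 4.319 kJ/mol
  T = 369.1 K: K = (2.460, 0.518), RR gives ψ = 0.888, H_out = 31.402 kJ/mol
  T = 347.1 K: K = (2.062, 0.378), RR gives ψ = 0.511, H_out = 18.191 kJ/mol
  T = 336.1 K: K = (1.872, 0.318), RR gives ψ = 0.342, H_out = 11.720 kJ/mol
  T = 330.6 K: K = (1.779, 0.290), RR gives ψ = 0.251, H_out = 8.200 kJ/mol
  T = 333.4 K: K = (1.826, 0.304), RR gives ψ = 0.298, H_out = 10.028 kJ/mol
  T = 332.0 K: K = (1.803, 0.297), RR gives ψ = 0.275, H_out = 9.124 kJ/mol
Linear interpolation between T = 330.6 (H_out = 8.200) and T = 332.0 (H_out = 9.124) on hF = 8.316 gives T ≈ 330.8 K, at which ψ = 0.25.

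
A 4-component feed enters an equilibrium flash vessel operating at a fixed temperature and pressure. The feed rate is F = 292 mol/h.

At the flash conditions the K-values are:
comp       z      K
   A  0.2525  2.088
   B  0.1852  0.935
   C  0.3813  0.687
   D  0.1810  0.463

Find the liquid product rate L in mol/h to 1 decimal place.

Rachford–Rice: g(ψ) = Σ zᵢ(Kᵢ−1)/(1+ψ(Kᵢ−1)) = 0.
Feasibility: ΣzᵢKᵢ = 1.0461, Σzᵢ/Kᵢ = 1.2650 — both > 1, two phases present.
Iterate (Newton) starting at ψ = 0.42:
  ψ = 0.4200: g = -0.08673, g' = -0.2782 → ψ = 0.1082
  ψ = 0.1082: g = 0.00694, g' = -0.3389 → ψ = 0.1287
  ψ = 0.1287: g = 0.00008, g' = -0.3316 → ψ = 0.1289
Converged at ψ = 0.1289.
Then V = ψ·F = 0.1289·292 = 37.6 mol/h and L = F − V = 254.4 mol/h.

L = 254.4 mol/h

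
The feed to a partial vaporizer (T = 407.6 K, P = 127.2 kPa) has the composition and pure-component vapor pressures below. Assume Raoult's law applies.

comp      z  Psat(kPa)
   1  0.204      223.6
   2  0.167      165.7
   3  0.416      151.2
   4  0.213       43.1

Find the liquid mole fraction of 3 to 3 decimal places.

x_3 = 0.376

Raoult's law: Kᵢ = Pᵢˢᵃᵗ/P = Pᵢˢᵃᵗ/127.2.
  K_1 = 223.6/127.2 = 1.75786, K_2 = 165.7/127.2 = 1.30267, K_3 = 151.2/127.2 = 1.18868, K_4 = 43.1/127.2 = 0.33884
Newton iteration, ψ⁰ = 0.5:
  ψ = 0.500: g = 0.0174, g' = -0.293 → ψ = 0.559
  ψ = 0.559: g = -0.0006, g' = -0.316 → ψ = 0.557
Converged at ψ = 0.557.
Compositions from xᵢ = zᵢ/(1+ψ(Kᵢ−1)), yᵢ = Kᵢxᵢ:
  1: x = 0.143, y = 0.252
  2: x = 0.143, y = 0.186
  3: x = 0.376, y = 0.447
  4: x = 0.337, y = 0.114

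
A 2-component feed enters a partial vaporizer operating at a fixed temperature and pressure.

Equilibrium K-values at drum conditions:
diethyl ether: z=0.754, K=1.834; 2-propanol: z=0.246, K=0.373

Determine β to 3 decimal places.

β = 0.908

Binary case is linear: z₁(K₁−1)(1+β(K₂−1)) + z₂(K₂−1)(1+β(K₁−1)) = 0
⇒ β = [z₁(K₁−1)+z₂(K₂−1)] / [−(K₁−1)(K₂−1)] = 0.4746/0.5229 = 0.908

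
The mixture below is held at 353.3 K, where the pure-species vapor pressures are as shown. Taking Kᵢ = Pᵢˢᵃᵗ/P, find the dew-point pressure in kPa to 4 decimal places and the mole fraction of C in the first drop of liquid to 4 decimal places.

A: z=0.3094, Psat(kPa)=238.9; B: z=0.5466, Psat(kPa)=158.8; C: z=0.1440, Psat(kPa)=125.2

Pdew = 169.8563 kPa, x_C = 0.1954

At the dew point ψ → 1, so Σzᵢ/Kᵢ = 1 with Kᵢ = Pᵢˢᵃᵗ/P ⇒ 1/P = Σzᵢ/Pᵢˢᵃᵗ.
1/P = 0.3094/238.9 + 0.5466/158.8 + 0.1440/125.2 = 0.0058873 ⇒ P = 169.8563 kPa
xᵢ = zᵢP/Pᵢˢᵃᵗ ⇒ x_C = 0.1440·169.8563/125.2 = 0.1954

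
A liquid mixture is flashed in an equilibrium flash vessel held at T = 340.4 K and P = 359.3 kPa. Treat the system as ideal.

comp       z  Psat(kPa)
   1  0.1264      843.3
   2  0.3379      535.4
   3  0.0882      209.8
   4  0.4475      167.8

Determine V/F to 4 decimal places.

V/F = 0.1438

Raoult's law: Kᵢ = Pᵢˢᵃᵗ/P = Pᵢˢᵃᵗ/359.3.
  K_1 = 843.3/359.3 = 2.347064, K_2 = 535.4/359.3 = 1.490120, K_3 = 209.8/359.3 = 0.583913, K_4 = 167.8/359.3 = 0.467019
Rachford–Rice: g(V/F) = Σ zᵢ(Kᵢ−1)/(1+V/F(Kᵢ−1)) = 0.
Check two-phase: ΣzᵢKᵢ = 1.0607 > 1 and Σzᵢ/Kᵢ = 1.3899 > 1, so g(0) = 0.0607 > 0 and g(1) = -0.3899 < 0.
Newton–Raphson from V/F = 0.5:
  V/F = 0.5000: g = -0.13674, g' = -0.3949 → V/F = 0.1537
  V/F = 0.1537: g = -0.00392, g' = -0.3959 → V/F = 0.1438
Converged at V/F = 0.1438.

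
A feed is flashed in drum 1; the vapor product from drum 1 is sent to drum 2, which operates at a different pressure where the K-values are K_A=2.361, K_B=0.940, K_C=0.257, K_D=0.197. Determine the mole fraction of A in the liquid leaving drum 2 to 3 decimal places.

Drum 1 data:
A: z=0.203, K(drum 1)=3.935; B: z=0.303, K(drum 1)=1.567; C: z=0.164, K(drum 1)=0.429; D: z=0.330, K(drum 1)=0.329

x_A (drum 2) = 0.230

Drum 1:
Newton–Raphson from ψ₁ = 0.63:
  ψ₁ = 0.630: g = -0.1941, g' = -0.845 → ψ₁ = 0.400
  ψ₁ = 0.400: g = -0.0101, g' = -0.802 → ψ₁ = 0.388
Converged at ψ₁ = 0.388.
Drum-1 compositions:
  A: x = 0.095, y = 0.374
  B: x = 0.248, y = 0.389
  C: x = 0.211, y = 0.090
  D: x = 0.446, y = 0.147
Drum-2 feed = drum-1 vapor: z₂ = (0.3737, 0.3892, 0.0904, 0.1467).
Drum 2:
Newton iteration, ψ₂⁰ = 0.5:
  ψ₂ = 0.500: g = -0.0252, g' = -0.637 → ψ₂ = 0.461
  ψ₂ = 0.461: g = -0.0004, g' = -0.617 → ψ₂ = 0.460
Converged at ψ₂ = 0.460.
  A: x = 0.230, y = 0.543
  B: x = 0.400, y = 0.376
  C: x = 0.137, y = 0.035
  D: x = 0.233, y = 0.046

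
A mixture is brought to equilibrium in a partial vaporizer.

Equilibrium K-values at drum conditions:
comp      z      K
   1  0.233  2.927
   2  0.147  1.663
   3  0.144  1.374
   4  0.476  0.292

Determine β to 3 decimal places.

Newton iteration, β⁰ = 0.5:
  β = 0.500: g = -0.1744, g' = -0.847 → β = 0.294
  β = 0.294: g = -0.0089, g' = -0.795 → β = 0.283
Converged at β = 0.283.

β = 0.283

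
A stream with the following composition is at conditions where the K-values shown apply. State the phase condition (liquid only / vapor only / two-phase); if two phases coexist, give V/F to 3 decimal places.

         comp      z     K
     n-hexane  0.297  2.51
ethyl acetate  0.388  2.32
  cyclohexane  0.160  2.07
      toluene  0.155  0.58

vapor only

ΣzᵢKᵢ = 2.067; Σzᵢ/Kᵢ = 0.630.
Since Σzᵢ/Kᵢ < 1 the mixture is above its dew point — single vapor phase.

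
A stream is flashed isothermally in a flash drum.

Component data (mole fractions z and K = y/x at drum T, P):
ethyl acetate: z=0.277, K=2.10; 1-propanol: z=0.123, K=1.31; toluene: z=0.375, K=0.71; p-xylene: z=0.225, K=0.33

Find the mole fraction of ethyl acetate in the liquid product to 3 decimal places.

Newton–Raphson from ψ = 0.5:
  ψ = 0.500: g = -0.1243, g' = -0.420 → ψ = 0.204
  ψ = 0.204: g = -0.0055, g' = -0.405 → ψ = 0.190
  ψ = 0.190: g = 0.0000, g' = -0.408 → ψ = 0.191
Converged at ψ = 0.191.
Compositions from xᵢ = zᵢ/(1+ψ(Kᵢ−1)), yᵢ = Kᵢxᵢ:
  ethyl acetate: x = 0.229, y = 0.481
  1-propanol: x = 0.116, y = 0.152
  toluene: x = 0.397, y = 0.282
  p-xylene: x = 0.258, y = 0.085

x_ethyl acetate = 0.229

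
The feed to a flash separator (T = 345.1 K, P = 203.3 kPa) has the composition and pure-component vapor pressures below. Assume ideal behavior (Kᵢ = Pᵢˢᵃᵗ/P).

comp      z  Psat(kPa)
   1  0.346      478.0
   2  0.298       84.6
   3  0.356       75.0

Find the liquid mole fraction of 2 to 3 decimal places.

x_2 = 0.313

Raoult's law: Kᵢ = Pᵢˢᵃᵗ/P = Pᵢˢᵃᵗ/203.3.
  K_1 = 478.0/203.3 = 2.35121, K_2 = 84.6/203.3 = 0.41613, K_3 = 75.0/203.3 = 0.36891
Rachford–Rice: g(V/F) = Σ zᵢ(Kᵢ−1)/(1+V/F(Kᵢ−1)) = 0.
g(0) = ΣzᵢKᵢ − 1 = 0.069 and g(1) = 1 − Σzᵢ/Kᵢ = -0.828, so a root lies in (0, 1).
Newton iteration, V/F⁰ = 0.5:
  V/F = 0.500: g = -0.2950, g' = -0.730 → V/F = 0.096
  V/F = 0.096: g = -0.0097, g' = -0.770 → V/F = 0.083
  V/F = 0.083: g = 0.0001, g' = -0.780 → V/F = 0.084
Converged at V/F = 0.084.
Compositions from xᵢ = zᵢ/(1+V/F(Kᵢ−1)), yᵢ = Kᵢxᵢ:
  1: x = 0.311, y = 0.731
  2: x = 0.313, y = 0.130
  3: x = 0.376, y = 0.139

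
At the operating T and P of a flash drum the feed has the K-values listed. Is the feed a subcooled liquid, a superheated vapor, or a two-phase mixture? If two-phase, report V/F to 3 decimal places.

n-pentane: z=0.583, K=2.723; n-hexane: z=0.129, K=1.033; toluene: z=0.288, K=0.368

ΣzᵢKᵢ = 1.827; Σzᵢ/Kᵢ = 1.122.
Both exceed 1, so a two-phase solution exists.
Newton iteration, ψ⁰ = 0.5:
  ψ = 0.500: g = 0.2777, g' = -0.745 → ψ = 0.873
  ψ = 0.873: g = -0.0004, g' = -0.848 → ψ = 0.872
Converged at ψ = 0.872.

two-phase, V/F = 0.872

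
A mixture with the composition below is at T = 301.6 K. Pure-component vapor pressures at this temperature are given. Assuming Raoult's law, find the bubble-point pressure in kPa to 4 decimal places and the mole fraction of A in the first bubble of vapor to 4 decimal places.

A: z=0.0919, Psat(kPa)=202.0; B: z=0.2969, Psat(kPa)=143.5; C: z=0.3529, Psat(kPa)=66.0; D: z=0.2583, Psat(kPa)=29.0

At the bubble point ψ → 0, so ΣzᵢKᵢ = 1 with Kᵢ = Pᵢˢᵃᵗ/P ⇒ P = ΣzᵢPᵢˢᵃᵗ.
P = 0.0919·202.0 + 0.2969·143.5 + 0.3529·66.0 + 0.2583·29.0 = 91.9510 kPa
yᵢ = zᵢPᵢˢᵃᵗ/P ⇒ y_A = 0.0919·202.0/91.9510 = 0.2019

Pbub = 91.9510 kPa, y_A = 0.2019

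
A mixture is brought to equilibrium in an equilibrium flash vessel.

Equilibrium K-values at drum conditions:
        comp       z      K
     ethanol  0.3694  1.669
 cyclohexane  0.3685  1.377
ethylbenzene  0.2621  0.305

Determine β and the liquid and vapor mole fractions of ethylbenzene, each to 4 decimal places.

Rachford–Rice: g(β) = Σ zᵢ(Kᵢ−1)/(1+β(Kᵢ−1)) = 0.
g(0) = ΣzᵢKᵢ − 1 = 0.2039 and g(1) = 1 − Σzᵢ/Kᵢ = -0.3483, so a root lies in (0, 1).
Newton iteration, β⁰ = 0.31:
  β = 0.3100: g = 0.09688, g' = -0.3611 → β = 0.5783
  β = 0.5783: g = -0.01233, g' = -0.4752 → β = 0.5524
  β = 0.5524: g = -0.00023, g' = -0.4575 → β = 0.5519
Converged at β = 0.5519.
Compositions from xᵢ = zᵢ/(1+β(Kᵢ−1)), yᵢ = Kᵢxᵢ:
  ethanol: x = 0.2698, y = 0.4503
  cyclohexane: x = 0.3050, y = 0.4200
  ethylbenzene: x = 0.4252, y = 0.1297

β = 0.5519, x_ethylbenzene = 0.4252, y_ethylbenzene = 0.1297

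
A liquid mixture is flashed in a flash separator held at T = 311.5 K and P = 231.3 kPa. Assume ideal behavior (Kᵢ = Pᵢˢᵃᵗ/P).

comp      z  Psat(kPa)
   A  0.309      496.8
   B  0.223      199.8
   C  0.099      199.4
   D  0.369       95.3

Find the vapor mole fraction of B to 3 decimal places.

Raoult's law: Kᵢ = Pᵢˢᵃᵗ/P = Pᵢˢᵃᵗ/231.3.
  K_A = 496.8/231.3 = 2.14786, K_B = 199.8/231.3 = 0.86381, K_C = 199.4/231.3 = 0.86208, K_D = 95.3/231.3 = 0.41202
Let β = V/F and solve Σ zᵢ(Kᵢ−1)/(1+β(Kᵢ−1)) = 0.
Check two-phase: ΣzᵢKᵢ = 1.094 > 1 and Σzᵢ/Kᵢ = 1.412 > 1, so g(0) = 0.094 > 0 and g(1) = -0.412 < 0.
Newton iteration, β⁰ = 0.5:
  β = 0.500: g = -0.1292, g' = -0.427 → β = 0.198
  β = 0.198: g = -0.0016, g' = -0.440 → β = 0.194
Converged at β = 0.194.
Compositions from xᵢ = zᵢ/(1+β(Kᵢ−1)), yᵢ = Kᵢxᵢ:
  A: x = 0.253, y = 0.543
  B: x = 0.229, y = 0.198
  C: x = 0.102, y = 0.088
  D: x = 0.416, y = 0.172

y_B = 0.198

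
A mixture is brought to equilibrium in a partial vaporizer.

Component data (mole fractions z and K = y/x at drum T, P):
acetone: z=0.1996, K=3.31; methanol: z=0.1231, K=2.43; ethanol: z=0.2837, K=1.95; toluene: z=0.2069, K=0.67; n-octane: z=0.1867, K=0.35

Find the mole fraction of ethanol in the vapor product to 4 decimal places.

y_ethanol = 0.3020

Let ψ = V/F and solve Σ zᵢ(Kᵢ−1)/(1+ψ(Kᵢ−1)) = 0.
Check two-phase: ΣzᵢKᵢ = 1.7170 > 1 and Σzᵢ/Kᵢ = 1.0987 > 1, so g(0) = 0.7170 > 0 and g(1) = -0.0987 < 0.
Newton iteration, ψ⁰ = 0.5:
  ψ = 0.5000: g = 0.23777, g' = -0.6381 → ψ = 0.8726
  ψ = 0.8726: g = 0.00226, g' = -0.7090 → ψ = 0.8758
Converged at ψ = 0.8758.
Compositions from xᵢ = zᵢ/(1+ψ(Kᵢ−1)), yᵢ = Kᵢxᵢ:
  acetone: x = 0.0660, y = 0.2185
  methanol: x = 0.0547, y = 0.1328
  ethanol: x = 0.1549, y = 0.3020
  toluene: x = 0.2910, y = 0.1950
  n-octane: x = 0.4335, y = 0.1517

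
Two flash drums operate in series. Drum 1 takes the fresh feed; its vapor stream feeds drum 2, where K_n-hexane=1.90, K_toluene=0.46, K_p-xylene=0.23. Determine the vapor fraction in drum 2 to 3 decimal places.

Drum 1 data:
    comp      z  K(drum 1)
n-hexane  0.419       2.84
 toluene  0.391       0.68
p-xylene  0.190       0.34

Drum 1:
Newton–Raphson from ψ₁ = 0.55:
  ψ₁ = 0.550: g = 0.0345, g' = -0.613 → ψ₁ = 0.606
  ψ₁ = 0.606: g = 0.0002, g' = -0.609 → ψ₁ = 0.607
Converged at ψ₁ = 0.607.
Drum-1 compositions:
  n-hexane: x = 0.198, y = 0.562
  toluene: x = 0.485, y = 0.330
  p-xylene: x = 0.317, y = 0.108
Drum-2 feed = drum-1 vapor: z₂ = (0.5624, 0.3299, 0.1077).
Drum 2:
Rachford–Rice: g(ψ₂) = Σ zᵢ(Kᵢ−1)/(1+ψ₂(Kᵢ−1)) = 0.
Check two-phase: ΣzᵢKᵢ = 1.245 > 1 and Σzᵢ/Kᵢ = 1.482 > 1, so g(0) = 0.245 > 0 and g(1) = -0.482 < 0.
Newton iteration, ψ₂⁰ = 0.5:
  ψ₂ = 0.500: g = -0.0299, g' = -0.566 → ψ₂ = 0.447
  ψ₂ = 0.447: g = -0.0005, g' = -0.547 → ψ₂ = 0.446
Converged at ψ₂ = 0.446.
  n-hexane: x = 0.401, y = 0.762
  toluene: x = 0.435, y = 0.200
  p-xylene: x = 0.164, y = 0.038

V/F (drum 2) = 0.446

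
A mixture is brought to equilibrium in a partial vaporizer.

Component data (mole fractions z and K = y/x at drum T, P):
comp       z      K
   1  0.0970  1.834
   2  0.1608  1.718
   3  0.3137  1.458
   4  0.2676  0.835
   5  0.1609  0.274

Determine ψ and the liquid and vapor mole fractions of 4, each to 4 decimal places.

ψ = 0.5772, x_4 = 0.2958, y_4 = 0.2470

Rachford–Rice: g(ψ) = Σ zᵢ(Kᵢ−1)/(1+ψ(Kᵢ−1)) = 0.
g(0) = ΣzᵢKᵢ − 1 = 0.1791 and g(1) = 1 − Σzᵢ/Kᵢ = -0.2694, so a root lies in (0, 1).
Newton iteration, ψ⁰ = 0.5:
  ψ = 0.5000: g = 0.02745, g' = -0.3397 → ψ = 0.5808
  ψ = 0.5808: g = -0.00135, g' = -0.3754 → ψ = 0.5772
Converged at ψ = 0.5772.
Compositions from xᵢ = zᵢ/(1+ψ(Kᵢ−1)), yᵢ = Kᵢxᵢ:
  1: x = 0.0655, y = 0.1201
  2: x = 0.1137, y = 0.1953
  3: x = 0.2481, y = 0.3617
  4: x = 0.2958, y = 0.2470
  5: x = 0.2770, y = 0.0759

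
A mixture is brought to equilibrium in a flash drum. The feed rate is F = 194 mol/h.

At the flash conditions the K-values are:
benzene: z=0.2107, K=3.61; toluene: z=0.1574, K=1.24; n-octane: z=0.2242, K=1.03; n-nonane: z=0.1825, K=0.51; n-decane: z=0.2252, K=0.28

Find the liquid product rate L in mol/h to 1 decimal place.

Iterate (Newton) starting at ψ = 0.52:
  ψ = 0.5200: g = -0.10568, g' = -0.6429 → ψ = 0.3556
  ψ = 0.3556: g = 0.00043, g' = -0.6692 → ψ = 0.3563
Converged at ψ = 0.3563.
Then V = ψ·F = 0.3563·194 = 69.1 mol/h and L = F − V = 124.9 mol/h.

L = 124.9 mol/h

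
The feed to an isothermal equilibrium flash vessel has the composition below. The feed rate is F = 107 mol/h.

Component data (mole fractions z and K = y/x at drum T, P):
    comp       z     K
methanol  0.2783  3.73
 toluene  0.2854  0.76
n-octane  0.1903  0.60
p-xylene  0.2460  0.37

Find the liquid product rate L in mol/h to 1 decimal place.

L = 65.8 mol/h

Material balance + equilibrium reduce to Σ zᵢ(Kᵢ−1)/(1+ψ(Kᵢ−1)) = 0.
g(0) = ΣzᵢKᵢ − 1 = 0.4602 and g(1) = 1 − Σzᵢ/Kᵢ = -0.4322, so a root lies in (0, 1).
Newton–Raphson from ψ = 0.5:
  ψ = 0.5000: g = -0.07798, g' = -0.6477 → ψ = 0.3796
  ψ = 0.3796: g = 0.00430, g' = -0.7311 → ψ = 0.3855
Converged at ψ = 0.3855.
Then V = ψ·F = 0.3855·107 = 41.2 mol/h and L = F − V = 65.8 mol/h.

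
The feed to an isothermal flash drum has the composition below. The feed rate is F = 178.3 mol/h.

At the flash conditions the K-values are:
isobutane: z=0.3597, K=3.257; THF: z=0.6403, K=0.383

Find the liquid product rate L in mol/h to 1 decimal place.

Rachford–Rice: g(ψ) = Σ zᵢ(Kᵢ−1)/(1+ψ(Kᵢ−1)) = 0.
Feasibility: ΣzᵢKᵢ = 1.4168, Σzᵢ/Kᵢ = 1.7822 — both > 1, two phases present.
Binary case is linear: z₁(K₁−1)(1+ψ(K₂−1)) + z₂(K₂−1)(1+ψ(K₁−1)) = 0
⇒ ψ = [z₁(K₁−1)+z₂(K₂−1)] / [−(K₁−1)(K₂−1)] = 0.41678/1.39257 = 0.2993
Then V = ψ·F = 0.2993·178.3 = 53.4 mol/h and L = F − V = 124.9 mol/h.

L = 124.9 mol/h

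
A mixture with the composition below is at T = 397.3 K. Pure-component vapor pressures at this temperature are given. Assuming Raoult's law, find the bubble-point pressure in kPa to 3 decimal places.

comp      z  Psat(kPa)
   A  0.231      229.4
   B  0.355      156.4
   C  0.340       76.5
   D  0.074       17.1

At the bubble point ψ → 0, so ΣzᵢKᵢ = 1 with Kᵢ = Pᵢˢᵃᵗ/P ⇒ P = ΣzᵢPᵢˢᵃᵗ.
P = 0.231·229.4 + 0.355·156.4 + 0.340·76.5 + 0.074·17.1 = 135.789 kPa

Pbub = 135.789 kPa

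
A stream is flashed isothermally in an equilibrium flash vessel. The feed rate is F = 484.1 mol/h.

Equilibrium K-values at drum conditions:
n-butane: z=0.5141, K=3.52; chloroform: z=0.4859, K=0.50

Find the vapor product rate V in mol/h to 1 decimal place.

V = 404.4 mol/h

Iterate (Newton) starting at ψ = 0.5:
  ψ = 0.5000: g = 0.24931, g' = -0.8551 → ψ = 0.7915
  ψ = 0.7915: g = 0.03053, g' = -0.6968 → ψ = 0.8354
Converged at ψ = 0.8354.
Then V = ψ·F = 0.8354·484.1 = 404.4 mol/h and L = F − V = 79.7 mol/h.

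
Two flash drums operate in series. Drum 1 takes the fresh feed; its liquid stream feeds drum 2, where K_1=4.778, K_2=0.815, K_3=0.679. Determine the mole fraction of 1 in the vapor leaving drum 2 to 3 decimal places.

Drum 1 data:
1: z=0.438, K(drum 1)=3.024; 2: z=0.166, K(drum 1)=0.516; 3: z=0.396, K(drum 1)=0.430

Drum 1:
Newton iteration, ψ₁⁰ = 0.5:
  ψ₁ = 0.500: g = 0.0189, g' = -0.763 → ψ₁ = 0.525
Converged at ψ₁ = 0.525.
Drum-1 compositions:
  1: x = 0.212, y = 0.642
  2: x = 0.223, y = 0.115
  3: x = 0.565, y = 0.243
Drum-2 feed = drum-1 liquid: z₂ = (0.2124, 0.2225, 0.5651).
Drum 2:
Let ψ₂ = V/F and solve Σ zᵢ(Kᵢ−1)/(1+ψ₂(Kᵢ−1)) = 0.
g(0) = ΣzᵢKᵢ − 1 = 0.580 and g(1) = 1 − Σzᵢ/Kᵢ = -0.150, so a root lies in (0, 1).
Newton iteration, ψ₂⁰ = 0.5:
  ψ₂ = 0.500: g = 0.0163, g' = -0.455 → ψ₂ = 0.536
  ψ₂ = 0.536: g = 0.0005, g' = -0.426 → ψ₂ = 0.537
Converged at ψ₂ = 0.537.
  1: x = 0.070, y = 0.335
  2: x = 0.247, y = 0.201
  3: x = 0.683, y = 0.464

y_1 (drum 2) = 0.335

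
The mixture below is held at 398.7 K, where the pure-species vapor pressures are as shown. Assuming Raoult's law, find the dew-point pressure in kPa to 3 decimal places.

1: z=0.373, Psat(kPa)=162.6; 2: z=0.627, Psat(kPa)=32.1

Pdew = 45.815 kPa

At the dew point ψ → 1, so Σzᵢ/Kᵢ = 1 with Kᵢ = Pᵢˢᵃᵗ/P ⇒ 1/P = Σzᵢ/Pᵢˢᵃᵗ.
1/P = 0.373/162.6 + 0.627/32.1 = 0.021827 ⇒ P = 45.815 kPa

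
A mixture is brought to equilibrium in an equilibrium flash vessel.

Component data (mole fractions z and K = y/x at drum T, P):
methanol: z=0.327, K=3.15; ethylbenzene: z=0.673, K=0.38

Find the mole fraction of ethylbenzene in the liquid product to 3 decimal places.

Binary case is linear: z₁(K₁−1)(1+ψ(K₂−1)) + z₂(K₂−1)(1+ψ(K₁−1)) = 0
⇒ ψ = [z₁(K₁−1)+z₂(K₂−1)] / [−(K₁−1)(K₂−1)] = 0.2858/1.3330 = 0.214
Compositions from xᵢ = zᵢ/(1+ψ(Kᵢ−1)), yᵢ = Kᵢxᵢ:
  methanol: x = 0.224, y = 0.705
  ethylbenzene: x = 0.776, y = 0.295

x_ethylbenzene = 0.776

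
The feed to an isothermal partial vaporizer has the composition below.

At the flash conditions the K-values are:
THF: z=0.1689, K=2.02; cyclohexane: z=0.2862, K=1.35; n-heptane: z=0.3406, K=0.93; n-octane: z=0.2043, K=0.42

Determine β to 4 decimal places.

β = 0.5319

Let β = V/F and solve Σ zᵢ(Kᵢ−1)/(1+β(Kᵢ−1)) = 0.
Check two-phase: ΣzᵢKᵢ = 1.1301 > 1 and Σzᵢ/Kᵢ = 1.1483 > 1, so g(0) = 0.1301 > 0 and g(1) = -0.1483 < 0.
Newton–Raphson from β = 0.5:
  β = 0.5000: g = 0.00774, g' = -0.2406 → β = 0.5322
  β = 0.5322: g = -0.00006, g' = -0.2443 → β = 0.5319
Converged at β = 0.5319.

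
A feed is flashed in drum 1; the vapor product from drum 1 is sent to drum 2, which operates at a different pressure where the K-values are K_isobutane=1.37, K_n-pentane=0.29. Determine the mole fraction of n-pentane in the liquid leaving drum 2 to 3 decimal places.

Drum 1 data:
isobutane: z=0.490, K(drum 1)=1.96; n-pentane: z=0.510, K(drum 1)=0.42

Drum 1:
Rachford–Rice: g(ψ₁) = Σ zᵢ(Kᵢ−1)/(1+ψ₁(Kᵢ−1)) = 0.
g(0) = ΣzᵢKᵢ − 1 = 0.175 and g(1) = 1 − Σzᵢ/Kᵢ = -0.464, so a root lies in (0, 1).
Iterate (Newton) starting at ψ₁ = 0.35:
  ψ₁ = 0.350: g = -0.0190, g' = -0.523 → ψ₁ = 0.314
Converged at ψ₁ = 0.314.
Drum-1 compositions:
  isobutane: x = 0.377, y = 0.738
  n-pentane: x = 0.623, y = 0.262
Drum-2 feed = drum-1 vapor: z₂ = (0.7382, 0.2618).
Drum 2:
Rachford–Rice: g(ψ₂) = Σ zᵢ(Kᵢ−1)/(1+ψ₂(Kᵢ−1)) = 0.
Feasibility: ΣzᵢKᵢ = 1.087, Σzᵢ/Kᵢ = 1.442 — both > 1, two phases present.
Newton iteration, ψ₂⁰ = 0.5:
  ψ₂ = 0.500: g = -0.0577, g' = -0.389 → ψ₂ = 0.352
  ψ₂ = 0.352: g = -0.0061, g' = -0.314 → ψ₂ = 0.332
Converged at ψ₂ = 0.332.
  isobutane: x = 0.657, y = 0.901
  n-pentane: x = 0.343, y = 0.099

x_n-pentane (drum 2) = 0.343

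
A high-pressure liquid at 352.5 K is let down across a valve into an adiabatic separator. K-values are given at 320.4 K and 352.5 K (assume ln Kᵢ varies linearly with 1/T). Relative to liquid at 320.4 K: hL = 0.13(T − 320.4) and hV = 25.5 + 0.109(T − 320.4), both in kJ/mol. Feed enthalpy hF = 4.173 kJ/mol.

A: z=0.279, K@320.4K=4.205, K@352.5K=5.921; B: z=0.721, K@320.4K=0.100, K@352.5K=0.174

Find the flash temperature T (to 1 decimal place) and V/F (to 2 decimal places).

Adiabatic flash: solve Rachford–Rice at each trial T, then check hF = ψ·hV(T) + (1−ψ)·hL(T).
  T = 320.4 K: K = (4.205, 0.100), RR gives ψ = 0.085, H_out = 2.168 kJ/mol
  T = 352.5 K: K = (5.921, 0.174), RR gives ψ = 0.191, H_out = 8.921 kJ/mol
  T = 336.4 K: K = (5.028, 0.134), RR gives ψ = 0.143, H_out = 5.679 kJ/mol
  T = 328.4 K: K = (4.608, 0.116), RR gives ψ = 0.116, H_out = 3.973 kJ/mol
  T = 332.4 K: K = (4.816, 0.125), RR gives ψ = 0.130, H_out = 4.836 kJ/mol
  T = 330.4 K: K = (4.712, 0.120), RR gives ψ = 0.123, H_out = 4.407 kJ/mol
Linear interpolation between T = 328.4 (H_out = 3.973) and T = 330.4 (H_out = 4.407) on hF = 4.173 gives T ≈ 329.3 K, at which ψ = 0.12.

T = 329.3 K, V/F = 0.12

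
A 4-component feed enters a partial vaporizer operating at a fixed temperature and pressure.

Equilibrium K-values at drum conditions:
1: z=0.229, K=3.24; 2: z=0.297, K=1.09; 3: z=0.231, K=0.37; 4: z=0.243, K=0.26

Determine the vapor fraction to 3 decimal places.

ψ = 0.203

Material balance + equilibrium reduce to Σ zᵢ(Kᵢ−1)/(1+ψ(Kᵢ−1)) = 0.
Check two-phase: ΣzᵢKᵢ = 1.214 > 1 and Σzᵢ/Kᵢ = 1.902 > 1, so g(0) = 0.214 > 0 and g(1) = -0.902 < 0.
Iterate (Newton) starting at ψ = 0.5:
  ψ = 0.500: g = -0.2303, g' = -0.789 → ψ = 0.208
  ψ = 0.208: g = -0.0037, g' = -0.844 → ψ = 0.203
Converged at ψ = 0.203.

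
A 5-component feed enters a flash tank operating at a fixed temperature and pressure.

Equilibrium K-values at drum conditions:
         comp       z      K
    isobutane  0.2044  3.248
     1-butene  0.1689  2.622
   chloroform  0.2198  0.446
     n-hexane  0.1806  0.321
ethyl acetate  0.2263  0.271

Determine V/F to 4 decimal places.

Material balance + equilibrium reduce to Σ zᵢ(Kᵢ−1)/(1+V/F(Kᵢ−1)) = 0.
Feasibility: ΣzᵢKᵢ = 1.3241, Σzᵢ/Kᵢ = 2.0178 — both > 1, two phases present.
Iterate (Newton) starting at V/F = 0.5:
  V/F = 0.5000: g = -0.24607, g' = -0.9821 → V/F = 0.2495
  V/F = 0.2495: g = -0.00114, g' = -1.0404 → V/F = 0.2484
Converged at V/F = 0.2484.

V/F = 0.2484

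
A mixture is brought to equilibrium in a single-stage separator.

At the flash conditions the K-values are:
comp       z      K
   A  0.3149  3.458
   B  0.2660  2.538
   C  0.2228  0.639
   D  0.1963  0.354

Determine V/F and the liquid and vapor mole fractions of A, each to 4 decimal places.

V/F = 0.8884, x_A = 0.0989, y_A = 0.3420

Material balance + equilibrium reduce to Σ zᵢ(Kᵢ−1)/(1+V/F(Kᵢ−1)) = 0.
Check two-phase: ΣzᵢKᵢ = 1.9759 > 1 and Σzᵢ/Kᵢ = 1.0991 > 1, so g(0) = 0.9759 > 0 and g(1) = -0.0991 < 0.
Newton–Raphson from V/F = 0.5:
  V/F = 0.5000: g = 0.29306, g' = -0.8060 → V/F = 0.8636
  V/F = 0.8636: g = 0.01988, g' = -0.7916 → V/F = 0.8887
  V/F = 0.8887: g = -0.00028, g' = -0.8145 → V/F = 0.8884
Converged at V/F = 0.8884.
Compositions from xᵢ = zᵢ/(1+V/F(Kᵢ−1)), yᵢ = Kᵢxᵢ:
  A: x = 0.0989, y = 0.3420
  B: x = 0.1124, y = 0.2853
  C: x = 0.3280, y = 0.2096
  D: x = 0.4607, y = 0.1631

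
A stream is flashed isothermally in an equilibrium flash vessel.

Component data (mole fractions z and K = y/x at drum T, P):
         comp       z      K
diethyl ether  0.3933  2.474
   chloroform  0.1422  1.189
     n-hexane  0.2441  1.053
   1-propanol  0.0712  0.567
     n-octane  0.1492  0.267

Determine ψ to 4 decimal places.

Rachford–Rice: g(ψ) = Σ zᵢ(Kᵢ−1)/(1+ψ(Kᵢ−1)) = 0.
Check two-phase: ΣzᵢKᵢ = 1.4793 > 1 and Σzᵢ/Kᵢ = 1.1948 > 1, so g(0) = 0.4793 > 0 and g(1) = -0.1948 < 0.
Newton–Raphson from ψ = 0.5:
  ψ = 0.5000: g = 0.15893, g' = -0.5096 → ψ = 0.8119
  ψ = 0.8119: g = -0.01803, g' = -0.7022 → ψ = 0.7862
  ψ = 0.7862: g = -0.00049, g' = -0.6650 → ψ = 0.7855
Converged at ψ = 0.7855.

ψ = 0.7855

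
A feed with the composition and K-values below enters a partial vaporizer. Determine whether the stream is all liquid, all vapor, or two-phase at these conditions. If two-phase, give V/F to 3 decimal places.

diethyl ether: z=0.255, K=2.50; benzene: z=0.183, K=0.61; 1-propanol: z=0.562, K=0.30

ΣzᵢKᵢ = 0.918; Σzᵢ/Kᵢ = 2.275.
Since ΣzᵢKᵢ < 1 the mixture is below its bubble point — single liquid phase.

all liquid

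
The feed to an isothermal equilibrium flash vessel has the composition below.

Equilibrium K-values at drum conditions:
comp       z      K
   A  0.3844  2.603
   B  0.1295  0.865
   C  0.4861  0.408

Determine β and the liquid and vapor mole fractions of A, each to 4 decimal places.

Material balance + equilibrium reduce to Σ zᵢ(Kᵢ−1)/(1+β(Kᵢ−1)) = 0.
Feasibility: ΣzᵢKᵢ = 1.3109, Σzᵢ/Kᵢ = 1.4888 — both > 1, two phases present.
Iterate (Newton) starting at β = 0.5:
  β = 0.5000: g = -0.08547, g' = -0.6508 → β = 0.3687
  β = 0.3687: g = 0.00079, g' = -0.6716 → β = 0.3699
Converged at β = 0.3699.
Compositions from xᵢ = zᵢ/(1+β(Kᵢ−1)), yᵢ = Kᵢxᵢ:
  A: x = 0.2413, y = 0.6282
  B: x = 0.1363, y = 0.1179
  C: x = 0.6224, y = 0.2539

β = 0.3699, x_A = 0.2413, y_A = 0.6282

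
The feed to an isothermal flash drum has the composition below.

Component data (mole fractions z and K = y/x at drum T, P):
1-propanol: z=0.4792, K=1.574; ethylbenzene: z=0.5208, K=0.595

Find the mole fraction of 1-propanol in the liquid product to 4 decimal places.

Binary case is linear: z₁(K₁−1)(1+V/F(K₂−1)) + z₂(K₂−1)(1+V/F(K₁−1)) = 0
⇒ V/F = [z₁(K₁−1)+z₂(K₂−1)] / [−(K₁−1)(K₂−1)] = 0.06414/0.23247 = 0.2759
Compositions from xᵢ = zᵢ/(1+V/F(Kᵢ−1)), yᵢ = Kᵢxᵢ:
  1-propanol: x = 0.4137, y = 0.6511
  ethylbenzene: x = 0.5863, y = 0.3489

x_1-propanol = 0.4137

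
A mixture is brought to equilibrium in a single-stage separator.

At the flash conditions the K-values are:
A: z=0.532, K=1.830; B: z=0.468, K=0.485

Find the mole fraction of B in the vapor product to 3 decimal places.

Rachford–Rice: g(ψ) = Σ zᵢ(Kᵢ−1)/(1+ψ(Kᵢ−1)) = 0.
Feasibility: ΣzᵢKᵢ = 1.201, Σzᵢ/Kᵢ = 1.256 — both > 1, two phases present.
Newton iteration, ψ⁰ = 0.5:
  ψ = 0.500: g = -0.0125, g' = -0.408 → ψ = 0.469
Converged at ψ = 0.469.
Compositions from xᵢ = zᵢ/(1+ψ(Kᵢ−1)), yᵢ = Kᵢxᵢ:
  A: x = 0.383, y = 0.701
  B: x = 0.617, y = 0.299

y_B = 0.299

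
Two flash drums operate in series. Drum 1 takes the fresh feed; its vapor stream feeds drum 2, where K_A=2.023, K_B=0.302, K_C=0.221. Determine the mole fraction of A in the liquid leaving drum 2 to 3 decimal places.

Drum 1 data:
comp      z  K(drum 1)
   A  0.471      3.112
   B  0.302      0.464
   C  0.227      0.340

x_A (drum 2) = 0.417

Drum 1:
Material balance + equilibrium reduce to Σ zᵢ(Kᵢ−1)/(1+ψ₁(Kᵢ−1)) = 0.
Check two-phase: ΣzᵢKᵢ = 1.683 > 1 and Σzᵢ/Kᵢ = 1.470 > 1, so g(0) = 0.683 > 0 and g(1) = -0.470 < 0.
Newton–Raphson from ψ₁ = 0.35:
  ψ₁ = 0.350: g = 0.1779, g' = -0.993 → ψ₁ = 0.529
  ψ₁ = 0.529: g = 0.0136, g' = -0.871 → ψ₁ = 0.545
Converged at ψ₁ = 0.545.
Drum-1 compositions:
  A: x = 0.219, y = 0.682
  B: x = 0.427, y = 0.198
  C: x = 0.354, y = 0.121
Drum-2 feed = drum-1 vapor: z₂ = (0.6816, 0.1979, 0.1205).
Drum 2:
Material balance + equilibrium reduce to Σ zᵢ(Kᵢ−1)/(1+ψ₂(Kᵢ−1)) = 0.
g(0) = ΣzᵢKᵢ − 1 = 0.465 and g(1) = 1 − Σzᵢ/Kᵢ = -0.538, so a root lies in (0, 1).
Newton iteration, ψ₂⁰ = 0.61:
  ψ₂ = 0.610: g = 0.0099, g' = -0.828 → ψ₂ = 0.622
Converged at ψ₂ = 0.622.
  A: x = 0.417, y = 0.843
  B: x = 0.350, y = 0.106
  C: x = 0.234, y = 0.052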